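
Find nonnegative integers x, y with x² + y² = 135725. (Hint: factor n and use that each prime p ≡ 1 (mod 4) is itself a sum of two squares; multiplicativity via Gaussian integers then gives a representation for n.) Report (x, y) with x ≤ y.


Step 1: Factor n = 135725 = 5^2 · 61 · 89.
Step 2: Check the mod-4 condition on each prime factor: 5 ≡ 1 (mod 4), exponent 2; 61 ≡ 1 (mod 4), exponent 1; 89 ≡ 1 (mod 4), exponent 1.
All primes ≡ 3 (mod 4) appear to even exponent (or don't appear), so by the two-squares theorem n IS expressible as a sum of two squares.
Step 3: Build a representation. Group n = k² · m with k = 5 and m = 61 · 89 = 5429 (a product of primes ≡ 1 (mod 4)); a representation of m scales to one of n via (k·x)² + (k·y)² = k²(x² + y²). Each prime p ≡ 1 (mod 4) is itself a sum of two squares; find a² by testing p − a² for a perfect square:
  61: 61 − 1² = 60, 61 − 2² = 57, 61 − 3² = 52, 61 − 4² = 45, 61 − 5² = 36 = 6² ⇒ 61 = 5² + 6².
  89: 89 − 1² = 88, 89 − 2² = 85, 89 − 3² = 80, 89 − 4² = 73, 89 − 5² = 64 = 8² ⇒ 89 = 5² + 8².
  Combine using the Brahmagupta–Fibonacci identity (a² + b²)(c² + d²) = (ac − bd)² + (ad + bc)² = (ac + bd)² + (ad − bc)²:
  61 · 89 = 5429: from (5² + 6²)(5² + 8²), take (5·5 − 6·8, 5·8 + 6·5) = (25 − 48, 40 + 30) = (-23, 70); dropping signs (only squares matter) gives (23, 70); check 23² + 70² = 529 + 4900 = 5429 ✓.
  Scale by k = 5: (5·23, 5·70) = (115, 350).
Step 4: Order so x ≤ y and verify: 115² + 350² = 13225 + 122500 = 135725 = n. ✓

n = 135725 = 115² + 350² (one valid representation with x ≤ y).


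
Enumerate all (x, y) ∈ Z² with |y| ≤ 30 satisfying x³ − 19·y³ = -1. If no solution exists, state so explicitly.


The equation is x³ - 19y³ = -1. For fixed y, x³ = 19·y³ − 1, so a solution requires the RHS to be a perfect cube.
Strategy: iterate y from -30 to 30, compute RHS = 19·y³ − 1, and check whether it is a (positive or negative) perfect cube.
Check small values of y:
  y = 0: RHS = -1 = (-1)³ ⇒ x = -1 works.
  y = 1: RHS = 18 is not a perfect cube.
  y = -1: RHS = -20 is not a perfect cube.
  y = 2: RHS = 151 is not a perfect cube.
  y = -2: RHS = -153 is not a perfect cube.
  y = 3: RHS = 512 = (8)³ ⇒ x = 8 works.
  y = -3: RHS = -514 is not a perfect cube.
Continuing the search up to |y| = 30 finds no further solutions beyond those listed.
Collected solutions: (-1, 0), (8, 3).

Solutions (with |y| ≤ 30): (-1, 0), (8, 3).


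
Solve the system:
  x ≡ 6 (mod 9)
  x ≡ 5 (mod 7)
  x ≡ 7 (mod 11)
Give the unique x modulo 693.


Moduli 9, 7, 11 are pairwise coprime; by CRT there is a unique solution modulo M = 9 · 7 · 11 = 693.
Solve pairwise, accumulating the modulus:
  Start with x ≡ 6 (mod 9).
  Combine with x ≡ 5 (mod 7): since gcd(9, 7) = 1, we get a unique residue mod 63.
    Write x = 6 + 9·t and substitute into x ≡ 5 (mod 7): 9·t ≡ 5 − 6 = -1 (mod 7).
    Reduce coefficients mod 7: 2·t ≡ 6 (mod 7).
    The inverse of 2 mod 7 is 4 (since 2·4 = 8 = 1·7 + 1), so t ≡ 4·6 = 24 ≡ 3 (mod 7).
    Then x = 6 + 9·3 = 33, valid modulo lcm(9, 7) = 63: x ≡ 33 (mod 63).
  Combine with x ≡ 7 (mod 11): since gcd(63, 11) = 1, we get a unique residue mod 693.
    Write x = 33 + 63·t and substitute into x ≡ 7 (mod 11): 63·t ≡ 7 − 33 = -26 (mod 11).
    Reduce coefficients mod 11: 8·t ≡ 7 (mod 11).
    The inverse of 8 mod 11 is 7 (since 8·7 = 56 = 5·11 + 1), so t ≡ 7·7 = 49 ≡ 5 (mod 11).
    Then x = 33 + 63·5 = 348, valid modulo lcm(63, 11) = 693: x ≡ 348 (mod 693).
Verify: 348 mod 9 = 6 ✓, 348 mod 7 = 5 ✓, 348 mod 11 = 7 ✓.

x ≡ 348 (mod 693).


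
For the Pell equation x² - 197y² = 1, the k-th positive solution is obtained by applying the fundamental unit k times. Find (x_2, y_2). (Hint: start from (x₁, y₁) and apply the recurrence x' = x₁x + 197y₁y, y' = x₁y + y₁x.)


Step 1: Find the fundamental solution (x₁, y₁) of x² - 197y² = 1.
  Expand √197 as a continued fraction. a₀ = ⌊√197⌋ = 14; iterate m_{k+1} = d_k·a_k − m_k, d_{k+1} = (197 − m_{k+1}²)/d_k, a_{k+1} = ⌊(a₀ + m_{k+1})/d_{k+1}⌋ (starting m₀ = 0, d₀ = 1), with convergents p_k = a_k·p_{k-1} + p_{k-2}, q_k = a_k·q_{k-1} + q_{k-2} (p₋₁ = 1, q₋₁ = 0):
  k = 0: a₀ = 14; p₀/q₀ = 14/1; p₀² − 197·q₀² = 196 − 197 = -1.
  k = 1: m = 14, d = 1, a = ⌊(14 + 14)/1⌋ = 28; p/q = (28·14 + 1)/(28·1 + 0) = 393/28; p² − 197·q² = 154449 − 154448 = 1.
  The first convergent with p² − 197·q² = 1 gives the fundamental solution (x₁, y₁) = (393, 28).
Step 2: Apply the recurrence (x_{n+1}, y_{n+1}) = (x₁x_n + 197y₁y_n, x₁y_n + y₁x_n) repeatedly.
  From (x_1, y_1) = (393, 28): x_2 = 393·393 + 197·28·28 = 308897; y_2 = 393·28 + 28·393 = 22008.
Step 3: Verify x_2² - 197·y_2² = 95417356609 - 95417356608 = 1 (should be 1). ✓

(x_1, y_1) = (393, 28); (x_2, y_2) = (308897, 22008).


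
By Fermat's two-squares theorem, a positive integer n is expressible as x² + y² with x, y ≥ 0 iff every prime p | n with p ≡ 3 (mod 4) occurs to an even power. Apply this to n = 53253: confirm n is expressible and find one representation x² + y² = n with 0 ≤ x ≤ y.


Step 1: Factor n = 53253 = 3^2 · 61 · 97.
Step 2: Check the mod-4 condition on each prime factor: 3 ≡ 3 (mod 4), exponent 2 (must be even); 61 ≡ 1 (mod 4), exponent 1; 97 ≡ 1 (mod 4), exponent 1.
All primes ≡ 3 (mod 4) appear to even exponent (or don't appear), so by the two-squares theorem n IS expressible as a sum of two squares.
Step 3: Build a representation. Group n = k² · m with k = 3 and m = 61 · 97 = 5917 (a product of primes ≡ 1 (mod 4)); a representation of m scales to one of n via (k·x)² + (k·y)² = k²(x² + y²). Each prime p ≡ 1 (mod 4) is itself a sum of two squares; find a² by testing p − a² for a perfect square:
  61: 61 − 1² = 60, 61 − 2² = 57, 61 − 3² = 52, 61 − 4² = 45, 61 − 5² = 36 = 6² ⇒ 61 = 5² + 6².
  97: 97 − 1² = 96, 97 − 2² = 93, 97 − 3² = 88, 97 − 4² = 81 = 9² ⇒ 97 = 4² + 9².
  Combine using the Brahmagupta–Fibonacci identity (a² + b²)(c² + d²) = (ac − bd)² + (ad + bc)² = (ac + bd)² + (ad − bc)²:
  61 · 97 = 5917: from (5² + 6²)(4² + 9²), take (5·4 − 6·9, 5·9 + 6·4) = (20 − 54, 45 + 24) = (-34, 69); dropping signs (only squares matter) gives (34, 69); check 34² + 69² = 1156 + 4761 = 5917 ✓.
  Scale by k = 3: (3·34, 3·69) = (102, 207).
Step 4: Order so x ≤ y and verify: 102² + 207² = 10404 + 42849 = 53253 = n. ✓

n = 53253 = 102² + 207² (one valid representation with x ≤ y).


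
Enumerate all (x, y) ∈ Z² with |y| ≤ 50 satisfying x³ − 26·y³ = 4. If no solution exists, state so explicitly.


The equation is x³ - 26y³ = 4. For fixed y, x³ = 26·y³ + 4, so a solution requires the RHS to be a perfect cube.
Strategy: iterate y from -50 to 50, compute RHS = 26·y³ + 4, and check whether it is a (positive or negative) perfect cube.
Check small values of y:
  y = 0: RHS = 4 is not a perfect cube.
  y = 1: RHS = 30 is not a perfect cube.
  y = -1: RHS = -22 is not a perfect cube.
  y = 2: RHS = 212 is not a perfect cube.
  y = -2: RHS = -204 is not a perfect cube.
  y = 3: RHS = 706 is not a perfect cube.
  y = -3: RHS = -698 is not a perfect cube.
Continuing the search up to |y| = 50 finds no solutions either.
No (x, y) in the scanned range satisfies the equation.

No integer solutions with |y| ≤ 50.


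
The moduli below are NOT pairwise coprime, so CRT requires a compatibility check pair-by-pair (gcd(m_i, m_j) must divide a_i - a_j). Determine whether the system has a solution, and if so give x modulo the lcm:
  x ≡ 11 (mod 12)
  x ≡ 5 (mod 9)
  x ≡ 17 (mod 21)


Moduli 12, 9, 21 are not pairwise coprime, so CRT works modulo lcm(m_i) when all pairwise compatibility conditions hold.
Pairwise compatibility: gcd(m_i, m_j) must divide a_i - a_j for every pair.
Merge one congruence at a time:
  Start: x ≡ 11 (mod 12).
  Combine with x ≡ 5 (mod 9): gcd(12, 9) = 3; 5 - 11 = -6, which IS divisible by 3, so compatible.
    Write x = 11 + 12·t and substitute into x ≡ 5 (mod 9): 12·t ≡ 5 − 11 = -6 (mod 9).
    Divide the congruence (and modulus) by g = 3: 4·t ≡ -2 (mod 3).
    Reduce coefficients mod 3: 1·t ≡ 1 (mod 3).
    So t ≡ 1 (mod 3).
    Then x = 11 + 12·1 = 23, valid modulo lcm(12, 9) = 36: x ≡ 23 (mod 36).
  Combine with x ≡ 17 (mod 21): gcd(36, 21) = 3; 17 - 23 = -6, which IS divisible by 3, so compatible.
    Write x = 23 + 36·t and substitute into x ≡ 17 (mod 21): 36·t ≡ 17 − 23 = -6 (mod 21).
    Divide the congruence (and modulus) by g = 3: 12·t ≡ -2 (mod 7).
    Reduce coefficients mod 7: 5·t ≡ 5 (mod 7).
    The inverse of 5 mod 7 is 3 (since 5·3 = 15 = 2·7 + 1), so t ≡ 3·5 = 15 ≡ 1 (mod 7).
    Then x = 23 + 36·1 = 59, valid modulo lcm(36, 21) = 252: x ≡ 59 (mod 252).
Verify: 59 mod 12 = 11, 59 mod 9 = 5, 59 mod 21 = 17.

x ≡ 59 (mod 252).


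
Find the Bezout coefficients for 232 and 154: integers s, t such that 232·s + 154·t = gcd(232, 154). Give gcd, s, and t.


Euclidean algorithm on (232, 154) — divide until remainder is 0:
  232 = 1 · 154 + 78
  154 = 1 · 78 + 76
  78 = 1 · 76 + 2
  76 = 38 · 2 + 0
gcd(232, 154) = 2.
Track Bezout coefficients alongside the remainders: start with r₀ = 232 = a·1 + b·0 (s = 1, t = 0) and r₁ = 154 = a·0 + b·1 (s = 0, t = 1); each new remainder r_{k+1} = r_{k-1} − q_k·r_k inherits s_{k+1} = s_{k-1} − q_k·s_k, t_{k+1} = t_{k-1} − q_k·t_k, so r_k = a·s_k + b·t_k at every step:
  q = 1: r = 78, s = 1 − 1·0 = 1, t = 0 − 1·1 = -1  (check: 232·1 + 154·(-1) = 78)
  q = 1: r = 76, s = 0 − 1·1 = -1, t = 1 − 1·(-1) = 2  (check: 232·(-1) + 154·2 = 76)
  q = 1: r = 2, s = 1 − 1·(-1) = 2, t = -1 − 1·2 = -3  (check: 232·2 + 154·(-3) = 2)
The row with r = 2 (the gcd) gives the Bezout coefficients s = 2, t = -3.
Result: 232 · (2) + 154 · (-3) = 2.

gcd(232, 154) = 2; s = 2, t = -3 (check: 232·2 + 154·(-3) = 2).


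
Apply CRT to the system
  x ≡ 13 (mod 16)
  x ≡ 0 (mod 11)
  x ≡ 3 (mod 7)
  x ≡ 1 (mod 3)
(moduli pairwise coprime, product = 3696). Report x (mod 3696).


Product of moduli M = 16 · 11 · 7 · 3 = 3696.
Merge one congruence at a time:
  Start: x ≡ 13 (mod 16).
  Combine with x ≡ 0 (mod 11); new modulus lcm = 176.
    Write x = 13 + 16·t and substitute into x ≡ 0 (mod 11): 16·t ≡ 0 − 13 = -13 (mod 11).
    Reduce coefficients mod 11: 5·t ≡ 9 (mod 11).
    The inverse of 5 mod 11 is 9 (since 5·9 = 45 = 4·11 + 1), so t ≡ 9·9 = 81 ≡ 4 (mod 11).
    Then x = 13 + 16·4 = 77, valid modulo lcm(16, 11) = 176: x ≡ 77 (mod 176).
  Combine with x ≡ 3 (mod 7); new modulus lcm = 1232.
    Write x = 77 + 176·t and substitute into x ≡ 3 (mod 7): 176·t ≡ 3 − 77 = -74 (mod 7).
    Reduce coefficients mod 7: 1·t ≡ 3 (mod 7).
    So t ≡ 3 (mod 7).
    Then x = 77 + 176·3 = 605, valid modulo lcm(176, 7) = 1232: x ≡ 605 (mod 1232).
  Combine with x ≡ 1 (mod 3); new modulus lcm = 3696.
    Write x = 605 + 1232·t and substitute into x ≡ 1 (mod 3): 1232·t ≡ 1 − 605 = -604 (mod 3).
    Reduce coefficients mod 3: 2·t ≡ 2 (mod 3).
    The inverse of 2 mod 3 is 2 (since 2·2 = 4 = 1·3 + 1), so t ≡ 2·2 = 4 ≡ 1 (mod 3).
    Then x = 605 + 1232·1 = 1837, valid modulo lcm(1232, 3) = 3696: x ≡ 1837 (mod 3696).
Verify against each original: 1837 mod 16 = 13, 1837 mod 11 = 0, 1837 mod 7 = 3, 1837 mod 3 = 1.

x ≡ 1837 (mod 3696).


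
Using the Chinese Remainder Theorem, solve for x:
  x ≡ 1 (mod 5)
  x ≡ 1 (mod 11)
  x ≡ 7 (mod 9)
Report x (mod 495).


Moduli 5, 11, 9 are pairwise coprime; by CRT there is a unique solution modulo M = 5 · 11 · 9 = 495.
Solve pairwise, accumulating the modulus:
  Start with x ≡ 1 (mod 5).
  Combine with x ≡ 1 (mod 11): since gcd(5, 11) = 1, we get a unique residue mod 55.
    Write x = 1 + 5·t and substitute into x ≡ 1 (mod 11): 5·t ≡ 1 − 1 = 0 (mod 11).
    The inverse of 5 mod 11 is 9 (since 5·9 = 45 = 4·11 + 1), so t ≡ 9·0 = 0 ≡ 0 (mod 11).
    Then x = 1 + 5·0 = 1, valid modulo lcm(5, 11) = 55: x ≡ 1 (mod 55).
  Combine with x ≡ 7 (mod 9): since gcd(55, 9) = 1, we get a unique residue mod 495.
    Write x = 1 + 55·t and substitute into x ≡ 7 (mod 9): 55·t ≡ 7 − 1 = 6 (mod 9).
    Reduce coefficients mod 9: 1·t ≡ 6 (mod 9).
    So t ≡ 6 (mod 9).
    Then x = 1 + 55·6 = 331, valid modulo lcm(55, 9) = 495: x ≡ 331 (mod 495).
Verify: 331 mod 5 = 1 ✓, 331 mod 11 = 1 ✓, 331 mod 9 = 7 ✓.

x ≡ 331 (mod 495).


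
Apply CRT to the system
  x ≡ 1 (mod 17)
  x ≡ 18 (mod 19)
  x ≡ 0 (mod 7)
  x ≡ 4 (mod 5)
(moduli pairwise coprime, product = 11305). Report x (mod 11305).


Product of moduli M = 17 · 19 · 7 · 5 = 11305.
Merge one congruence at a time:
  Start: x ≡ 1 (mod 17).
  Combine with x ≡ 18 (mod 19); new modulus lcm = 323.
    Write x = 1 + 17·t and substitute into x ≡ 18 (mod 19): 17·t ≡ 18 − 1 = 17 (mod 19).
    The inverse of 17 mod 19 is 9 (since 17·9 = 153 = 8·19 + 1), so t ≡ 9·17 = 153 ≡ 1 (mod 19).
    Then x = 1 + 17·1 = 18, valid modulo lcm(17, 19) = 323: x ≡ 18 (mod 323).
  Combine with x ≡ 0 (mod 7); new modulus lcm = 2261.
    Write x = 18 + 323·t and substitute into x ≡ 0 (mod 7): 323·t ≡ 0 − 18 = -18 (mod 7).
    Reduce coefficients mod 7: 1·t ≡ 3 (mod 7).
    So t ≡ 3 (mod 7).
    Then x = 18 + 323·3 = 987, valid modulo lcm(323, 7) = 2261: x ≡ 987 (mod 2261).
  Combine with x ≡ 4 (mod 5); new modulus lcm = 11305.
    Write x = 987 + 2261·t and substitute into x ≡ 4 (mod 5): 2261·t ≡ 4 − 987 = -983 (mod 5).
    Reduce coefficients mod 5: 1·t ≡ 2 (mod 5).
    So t ≡ 2 (mod 5).
    Then x = 987 + 2261·2 = 5509, valid modulo lcm(2261, 5) = 11305: x ≡ 5509 (mod 11305).
Verify against each original: 5509 mod 17 = 1, 5509 mod 19 = 18, 5509 mod 7 = 0, 5509 mod 5 = 4.

x ≡ 5509 (mod 11305).


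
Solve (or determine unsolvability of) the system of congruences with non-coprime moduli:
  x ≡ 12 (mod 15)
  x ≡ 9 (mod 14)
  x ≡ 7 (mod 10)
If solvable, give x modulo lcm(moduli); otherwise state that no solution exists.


Moduli 15, 14, 10 are not pairwise coprime, so CRT works modulo lcm(m_i) when all pairwise compatibility conditions hold.
Pairwise compatibility: gcd(m_i, m_j) must divide a_i - a_j for every pair.
Merge one congruence at a time:
  Start: x ≡ 12 (mod 15).
  Combine with x ≡ 9 (mod 14): gcd(15, 14) = 1; 9 - 12 = -3, which IS divisible by 1, so compatible.
    Write x = 12 + 15·t and substitute into x ≡ 9 (mod 14): 15·t ≡ 9 − 12 = -3 (mod 14).
    Reduce coefficients mod 14: 1·t ≡ 11 (mod 14).
    So t ≡ 11 (mod 14).
    Then x = 12 + 15·11 = 177, valid modulo lcm(15, 14) = 210: x ≡ 177 (mod 210).
  Combine with x ≡ 7 (mod 10): gcd(210, 10) = 10; 7 - 177 = -170, which IS divisible by 10, so compatible.
    Write x = 177 + 210·t and substitute into x ≡ 7 (mod 10): 210·t ≡ 7 − 177 = -170 (mod 10).
    Divide the congruence (and modulus) by g = 10: 21·t ≡ -17 (mod 1).
    Modulo 1 every t works; take t = 0.
    Then x = 177 + 210·0 = 177, valid modulo lcm(210, 10) = 210: x ≡ 177 (mod 210).
Verify: 177 mod 15 = 12, 177 mod 14 = 9, 177 mod 10 = 7.

x ≡ 177 (mod 210).


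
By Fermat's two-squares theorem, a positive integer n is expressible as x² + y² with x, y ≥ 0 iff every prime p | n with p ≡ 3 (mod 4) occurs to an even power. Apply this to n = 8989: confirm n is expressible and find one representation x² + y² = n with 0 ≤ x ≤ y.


Step 1: Factor n = 8989 = 89 · 101.
Step 2: Check the mod-4 condition on each prime factor: 89 ≡ 1 (mod 4), exponent 1; 101 ≡ 1 (mod 4), exponent 1.
All primes ≡ 3 (mod 4) appear to even exponent (or don't appear), so by the two-squares theorem n IS expressible as a sum of two squares.
Step 3: Build a representation. Here n = 89 · 101 is a product of primes ≡ 1 (mod 4). Each prime p ≡ 1 (mod 4) is itself a sum of two squares; find a² by testing p − a² for a perfect square:
  89: 89 − 1² = 88, 89 − 2² = 85, 89 − 3² = 80, 89 − 4² = 73, 89 − 5² = 64 = 8² ⇒ 89 = 5² + 8².
  101: 101 − 1² = 100 = 10² ⇒ 101 = 1² + 10².
  Combine using the Brahmagupta–Fibonacci identity (a² + b²)(c² + d²) = (ac − bd)² + (ad + bc)² = (ac + bd)² + (ad − bc)²:
  89 · 101 = 8989: from (5² + 8²)(1² + 10²), take (5·1 − 8·10, 5·10 + 8·1) = (5 − 80, 50 + 8) = (-75, 58); dropping signs (only squares matter) gives (75, 58); check 75² + 58² = 5625 + 3364 = 8989 ✓.
Step 4: Order so x ≤ y and verify: 58² + 75² = 3364 + 5625 = 8989 = n. ✓

n = 8989 = 58² + 75² (one valid representation with x ≤ y).


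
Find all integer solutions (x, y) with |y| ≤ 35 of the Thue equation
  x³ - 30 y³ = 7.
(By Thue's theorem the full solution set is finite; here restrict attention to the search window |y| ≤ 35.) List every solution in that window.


The equation is x³ - 30y³ = 7. For fixed y, x³ = 30·y³ + 7, so a solution requires the RHS to be a perfect cube.
Strategy: iterate y from -35 to 35, compute RHS = 30·y³ + 7, and check whether it is a (positive or negative) perfect cube.
Check small values of y:
  y = 0: RHS = 7 is not a perfect cube.
  y = 1: RHS = 37 is not a perfect cube.
  y = -1: RHS = -23 is not a perfect cube.
  y = 2: RHS = 247 is not a perfect cube.
  y = -2: RHS = -233 is not a perfect cube.
  y = 3: RHS = 817 is not a perfect cube.
  y = -3: RHS = -803 is not a perfect cube.
Continuing the search up to |y| = 35 finds no solutions either.
No (x, y) in the scanned range satisfies the equation.

No integer solutions with |y| ≤ 35.


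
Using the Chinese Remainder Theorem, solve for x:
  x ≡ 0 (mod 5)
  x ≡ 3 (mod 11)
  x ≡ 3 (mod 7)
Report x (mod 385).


Moduli 5, 11, 7 are pairwise coprime; by CRT there is a unique solution modulo M = 5 · 11 · 7 = 385.
Solve pairwise, accumulating the modulus:
  Start with x ≡ 0 (mod 5).
  Combine with x ≡ 3 (mod 11): since gcd(5, 11) = 1, we get a unique residue mod 55.
    Write x = 0 + 5·t and substitute into x ≡ 3 (mod 11): 5·t ≡ 3 − 0 = 3 (mod 11).
    The inverse of 5 mod 11 is 9 (since 5·9 = 45 = 4·11 + 1), so t ≡ 9·3 = 27 ≡ 5 (mod 11).
    Then x = 0 + 5·5 = 25, valid modulo lcm(5, 11) = 55: x ≡ 25 (mod 55).
  Combine with x ≡ 3 (mod 7): since gcd(55, 7) = 1, we get a unique residue mod 385.
    Write x = 25 + 55·t and substitute into x ≡ 3 (mod 7): 55·t ≡ 3 − 25 = -22 (mod 7).
    Reduce coefficients mod 7: 6·t ≡ 6 (mod 7).
    The inverse of 6 mod 7 is 6 (since 6·6 = 36 = 5·7 + 1), so t ≡ 6·6 = 36 ≡ 1 (mod 7).
    Then x = 25 + 55·1 = 80, valid modulo lcm(55, 7) = 385: x ≡ 80 (mod 385).
Verify: 80 mod 5 = 0 ✓, 80 mod 11 = 3 ✓, 80 mod 7 = 3 ✓.

x ≡ 80 (mod 385).


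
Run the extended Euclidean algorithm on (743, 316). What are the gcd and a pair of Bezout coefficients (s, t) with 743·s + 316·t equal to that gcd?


Euclidean algorithm on (743, 316) — divide until remainder is 0:
  743 = 2 · 316 + 111
  316 = 2 · 111 + 94
  111 = 1 · 94 + 17
  94 = 5 · 17 + 9
  17 = 1 · 9 + 8
  9 = 1 · 8 + 1
  8 = 8 · 1 + 0
gcd(743, 316) = 1.
Track Bezout coefficients alongside the remainders: start with r₀ = 743 = a·1 + b·0 (s = 1, t = 0) and r₁ = 316 = a·0 + b·1 (s = 0, t = 1); each new remainder r_{k+1} = r_{k-1} − q_k·r_k inherits s_{k+1} = s_{k-1} − q_k·s_k, t_{k+1} = t_{k-1} − q_k·t_k, so r_k = a·s_k + b·t_k at every step:
  q = 2: r = 111, s = 1 − 2·0 = 1, t = 0 − 2·1 = -2  (check: 743·1 + 316·(-2) = 111)
  q = 2: r = 94, s = 0 − 2·1 = -2, t = 1 − 2·(-2) = 5  (check: 743·(-2) + 316·5 = 94)
  q = 1: r = 17, s = 1 − 1·(-2) = 3, t = -2 − 1·5 = -7  (check: 743·3 + 316·(-7) = 17)
  q = 5: r = 9, s = -2 − 5·3 = -17, t = 5 − 5·(-7) = 40  (check: 743·(-17) + 316·40 = 9)
  q = 1: r = 8, s = 3 − 1·(-17) = 20, t = -7 − 1·40 = -47  (check: 743·20 + 316·(-47) = 8)
  q = 1: r = 1, s = -17 − 1·20 = -37, t = 40 − 1·(-47) = 87  (check: 743·(-37) + 316·87 = 1)
The row with r = 1 (the gcd) gives the Bezout coefficients s = -37, t = 87.
Result: 743 · (-37) + 316 · (87) = 1.

gcd(743, 316) = 1; s = -37, t = 87 (check: 743·(-37) + 316·87 = 1).


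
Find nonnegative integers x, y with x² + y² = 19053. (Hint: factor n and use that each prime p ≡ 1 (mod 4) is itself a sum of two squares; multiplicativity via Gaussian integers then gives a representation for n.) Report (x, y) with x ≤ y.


Step 1: Factor n = 19053 = 3^2 · 29 · 73.
Step 2: Check the mod-4 condition on each prime factor: 3 ≡ 3 (mod 4), exponent 2 (must be even); 29 ≡ 1 (mod 4), exponent 1; 73 ≡ 1 (mod 4), exponent 1.
All primes ≡ 3 (mod 4) appear to even exponent (or don't appear), so by the two-squares theorem n IS expressible as a sum of two squares.
Step 3: Build a representation. Group n = k² · m with k = 3 and m = 29 · 73 = 2117 (a product of primes ≡ 1 (mod 4)); a representation of m scales to one of n via (k·x)² + (k·y)² = k²(x² + y²). Each prime p ≡ 1 (mod 4) is itself a sum of two squares; find a² by testing p − a² for a perfect square:
  29: 29 − 1² = 28, 29 − 2² = 25 = 5² ⇒ 29 = 2² + 5².
  73: 73 − 1² = 72, 73 − 2² = 69, 73 − 3² = 64 = 8² ⇒ 73 = 3² + 8².
  Combine using the Brahmagupta–Fibonacci identity (a² + b²)(c² + d²) = (ac − bd)² + (ad + bc)² = (ac + bd)² + (ad − bc)²:
  29 · 73 = 2117: from (2² + 5²)(3² + 8²), take (2·3 − 5·8, 2·8 + 5·3) = (6 − 40, 16 + 15) = (-34, 31); dropping signs (only squares matter) gives (34, 31); check 34² + 31² = 1156 + 961 = 2117 ✓.
  Scale by k = 3: (3·34, 3·31) = (102, 93).
Step 4: Order so x ≤ y and verify: 93² + 102² = 8649 + 10404 = 19053 = n. ✓

n = 19053 = 93² + 102² (one valid representation with x ≤ y).


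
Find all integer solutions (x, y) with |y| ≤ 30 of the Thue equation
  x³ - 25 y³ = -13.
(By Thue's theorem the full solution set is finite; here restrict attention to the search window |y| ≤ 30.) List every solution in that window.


The equation is x³ - 25y³ = -13. For fixed y, x³ = 25·y³ − 13, so a solution requires the RHS to be a perfect cube.
Strategy: iterate y from -30 to 30, compute RHS = 25·y³ − 13, and check whether it is a (positive or negative) perfect cube.
Check small values of y:
  y = 0: RHS = -13 is not a perfect cube.
  y = 1: RHS = 12 is not a perfect cube.
  y = -1: RHS = -38 is not a perfect cube.
  y = 2: RHS = 187 is not a perfect cube.
  y = -2: RHS = -213 is not a perfect cube.
  y = 3: RHS = 662 is not a perfect cube.
  y = -3: RHS = -688 is not a perfect cube.
Continuing the search up to |y| = 30 finds no solutions either.
No (x, y) in the scanned range satisfies the equation.

No integer solutions with |y| ≤ 30.


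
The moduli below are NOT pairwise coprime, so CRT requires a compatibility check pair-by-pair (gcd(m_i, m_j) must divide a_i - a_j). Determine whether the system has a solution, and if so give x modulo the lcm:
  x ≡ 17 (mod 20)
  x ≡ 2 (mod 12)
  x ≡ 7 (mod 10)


Moduli 20, 12, 10 are not pairwise coprime, so CRT works modulo lcm(m_i) when all pairwise compatibility conditions hold.
Pairwise compatibility: gcd(m_i, m_j) must divide a_i - a_j for every pair.
Merge one congruence at a time:
  Start: x ≡ 17 (mod 20).
  Combine with x ≡ 2 (mod 12): gcd(20, 12) = 4, and 2 - 17 = -15 is NOT divisible by 4.
    ⇒ system is inconsistent (no integer solution).

No solution (the system is inconsistent).


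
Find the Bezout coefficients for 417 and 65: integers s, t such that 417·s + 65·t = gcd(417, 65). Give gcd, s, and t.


Euclidean algorithm on (417, 65) — divide until remainder is 0:
  417 = 6 · 65 + 27
  65 = 2 · 27 + 11
  27 = 2 · 11 + 5
  11 = 2 · 5 + 1
  5 = 5 · 1 + 0
gcd(417, 65) = 1.
Track Bezout coefficients alongside the remainders: start with r₀ = 417 = a·1 + b·0 (s = 1, t = 0) and r₁ = 65 = a·0 + b·1 (s = 0, t = 1); each new remainder r_{k+1} = r_{k-1} − q_k·r_k inherits s_{k+1} = s_{k-1} − q_k·s_k, t_{k+1} = t_{k-1} − q_k·t_k, so r_k = a·s_k + b·t_k at every step:
  q = 6: r = 27, s = 1 − 6·0 = 1, t = 0 − 6·1 = -6  (check: 417·1 + 65·(-6) = 27)
  q = 2: r = 11, s = 0 − 2·1 = -2, t = 1 − 2·(-6) = 13  (check: 417·(-2) + 65·13 = 11)
  q = 2: r = 5, s = 1 − 2·(-2) = 5, t = -6 − 2·13 = -32  (check: 417·5 + 65·(-32) = 5)
  q = 2: r = 1, s = -2 − 2·5 = -12, t = 13 − 2·(-32) = 77  (check: 417·(-12) + 65·77 = 1)
The row with r = 1 (the gcd) gives the Bezout coefficients s = -12, t = 77.
Result: 417 · (-12) + 65 · (77) = 1.

gcd(417, 65) = 1; s = -12, t = 77 (check: 417·(-12) + 65·77 = 1).


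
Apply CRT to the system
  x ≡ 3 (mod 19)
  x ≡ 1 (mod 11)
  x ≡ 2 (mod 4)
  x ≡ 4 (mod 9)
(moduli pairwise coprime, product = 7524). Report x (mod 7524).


Product of moduli M = 19 · 11 · 4 · 9 = 7524.
Merge one congruence at a time:
  Start: x ≡ 3 (mod 19).
  Combine with x ≡ 1 (mod 11); new modulus lcm = 209.
    Write x = 3 + 19·t and substitute into x ≡ 1 (mod 11): 19·t ≡ 1 − 3 = -2 (mod 11).
    Reduce coefficients mod 11: 8·t ≡ 9 (mod 11).
    The inverse of 8 mod 11 is 7 (since 8·7 = 56 = 5·11 + 1), so t ≡ 7·9 = 63 ≡ 8 (mod 11).
    Then x = 3 + 19·8 = 155, valid modulo lcm(19, 11) = 209: x ≡ 155 (mod 209).
  Combine with x ≡ 2 (mod 4); new modulus lcm = 836.
    Write x = 155 + 209·t and substitute into x ≡ 2 (mod 4): 209·t ≡ 2 − 155 = -153 (mod 4).
    Reduce coefficients mod 4: 1·t ≡ 3 (mod 4).
    So t ≡ 3 (mod 4).
    Then x = 155 + 209·3 = 782, valid modulo lcm(209, 4) = 836: x ≡ 782 (mod 836).
  Combine with x ≡ 4 (mod 9); new modulus lcm = 7524.
    Write x = 782 + 836·t and substitute into x ≡ 4 (mod 9): 836·t ≡ 4 − 782 = -778 (mod 9).
    Reduce coefficients mod 9: 8·t ≡ 5 (mod 9).
    The inverse of 8 mod 9 is 8 (since 8·8 = 64 = 7·9 + 1), so t ≡ 8·5 = 40 ≡ 4 (mod 9).
    Then x = 782 + 836·4 = 4126, valid modulo lcm(836, 9) = 7524: x ≡ 4126 (mod 7524).
Verify against each original: 4126 mod 19 = 3, 4126 mod 11 = 1, 4126 mod 4 = 2, 4126 mod 9 = 4.

x ≡ 4126 (mod 7524).


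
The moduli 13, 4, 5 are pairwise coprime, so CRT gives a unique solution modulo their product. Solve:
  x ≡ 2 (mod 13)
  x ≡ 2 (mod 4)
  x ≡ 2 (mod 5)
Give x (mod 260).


Moduli 13, 4, 5 are pairwise coprime; by CRT there is a unique solution modulo M = 13 · 4 · 5 = 260.
Solve pairwise, accumulating the modulus:
  Start with x ≡ 2 (mod 13).
  Combine with x ≡ 2 (mod 4): since gcd(13, 4) = 1, we get a unique residue mod 52.
    Write x = 2 + 13·t and substitute into x ≡ 2 (mod 4): 13·t ≡ 2 − 2 = 0 (mod 4).
    Reduce coefficients mod 4: 1·t ≡ 0 (mod 4).
    So t ≡ 0 (mod 4).
    Then x = 2 + 13·0 = 2, valid modulo lcm(13, 4) = 52: x ≡ 2 (mod 52).
  Combine with x ≡ 2 (mod 5): since gcd(52, 5) = 1, we get a unique residue mod 260.
    Write x = 2 + 52·t and substitute into x ≡ 2 (mod 5): 52·t ≡ 2 − 2 = 0 (mod 5).
    Reduce coefficients mod 5: 2·t ≡ 0 (mod 5).
    The inverse of 2 mod 5 is 3 (since 2·3 = 6 = 1·5 + 1), so t ≡ 3·0 = 0 ≡ 0 (mod 5).
    Then x = 2 + 52·0 = 2, valid modulo lcm(52, 5) = 260: x ≡ 2 (mod 260).
Verify: 2 mod 13 = 2 ✓, 2 mod 4 = 2 ✓, 2 mod 5 = 2 ✓.

x ≡ 2 (mod 260).


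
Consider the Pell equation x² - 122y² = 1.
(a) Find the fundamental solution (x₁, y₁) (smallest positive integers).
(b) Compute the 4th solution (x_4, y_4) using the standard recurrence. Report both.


Step 1: Find the fundamental solution (x₁, y₁) of x² - 122y² = 1.
  Expand √122 as a continued fraction. a₀ = ⌊√122⌋ = 11; iterate m_{k+1} = d_k·a_k − m_k, d_{k+1} = (122 − m_{k+1}²)/d_k, a_{k+1} = ⌊(a₀ + m_{k+1})/d_{k+1}⌋ (starting m₀ = 0, d₀ = 1), with convergents p_k = a_k·p_{k-1} + p_{k-2}, q_k = a_k·q_{k-1} + q_{k-2} (p₋₁ = 1, q₋₁ = 0):
  k = 0: a₀ = 11; p₀/q₀ = 11/1; p₀² − 122·q₀² = 121 − 122 = -1.
  k = 1: m = 11, d = 1, a = ⌊(11 + 11)/1⌋ = 22; p/q = (22·11 + 1)/(22·1 + 0) = 243/22; p² − 122·q² = 59049 − 59048 = 1.
  The first convergent with p² − 122·q² = 1 gives the fundamental solution (x₁, y₁) = (243, 22).
Step 2: Apply the recurrence (x_{n+1}, y_{n+1}) = (x₁x_n + 122y₁y_n, x₁y_n + y₁x_n) repeatedly.
  From (x_1, y_1) = (243, 22): x_2 = 243·243 + 122·22·22 = 118097; y_2 = 243·22 + 22·243 = 10692.
  From (x_2, y_2) = (118097, 10692): x_3 = 243·118097 + 122·22·10692 = 57394899; y_3 = 243·10692 + 22·118097 = 5196290.
  From (x_3, y_3) = (57394899, 5196290): x_4 = 243·57394899 + 122·22·5196290 = 27893802817; y_4 = 243·5196290 + 22·57394899 = 2525386248.
Step 3: Verify x_4² - 122·y_4² = 778064235593677135489 - 778064235593677135488 = 1 (should be 1). ✓

(x_1, y_1) = (243, 22); (x_4, y_4) = (27893802817, 2525386248).


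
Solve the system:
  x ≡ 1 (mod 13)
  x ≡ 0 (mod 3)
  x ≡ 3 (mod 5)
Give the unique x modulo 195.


Moduli 13, 3, 5 are pairwise coprime; by CRT there is a unique solution modulo M = 13 · 3 · 5 = 195.
Solve pairwise, accumulating the modulus:
  Start with x ≡ 1 (mod 13).
  Combine with x ≡ 0 (mod 3): since gcd(13, 3) = 1, we get a unique residue mod 39.
    Write x = 1 + 13·t and substitute into x ≡ 0 (mod 3): 13·t ≡ 0 − 1 = -1 (mod 3).
    Reduce coefficients mod 3: 1·t ≡ 2 (mod 3).
    So t ≡ 2 (mod 3).
    Then x = 1 + 13·2 = 27, valid modulo lcm(13, 3) = 39: x ≡ 27 (mod 39).
  Combine with x ≡ 3 (mod 5): since gcd(39, 5) = 1, we get a unique residue mod 195.
    Write x = 27 + 39·t and substitute into x ≡ 3 (mod 5): 39·t ≡ 3 − 27 = -24 (mod 5).
    Reduce coefficients mod 5: 4·t ≡ 1 (mod 5).
    The inverse of 4 mod 5 is 4 (since 4·4 = 16 = 3·5 + 1), so t ≡ 4·1 = 4 ≡ 4 (mod 5).
    Then x = 27 + 39·4 = 183, valid modulo lcm(39, 5) = 195: x ≡ 183 (mod 195).
Verify: 183 mod 13 = 1 ✓, 183 mod 3 = 0 ✓, 183 mod 5 = 3 ✓.

x ≡ 183 (mod 195).


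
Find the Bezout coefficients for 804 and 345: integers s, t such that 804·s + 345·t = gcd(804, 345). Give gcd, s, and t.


Euclidean algorithm on (804, 345) — divide until remainder is 0:
  804 = 2 · 345 + 114
  345 = 3 · 114 + 3
  114 = 38 · 3 + 0
gcd(804, 345) = 3.
Track Bezout coefficients alongside the remainders: start with r₀ = 804 = a·1 + b·0 (s = 1, t = 0) and r₁ = 345 = a·0 + b·1 (s = 0, t = 1); each new remainder r_{k+1} = r_{k-1} − q_k·r_k inherits s_{k+1} = s_{k-1} − q_k·s_k, t_{k+1} = t_{k-1} − q_k·t_k, so r_k = a·s_k + b·t_k at every step:
  q = 2: r = 114, s = 1 − 2·0 = 1, t = 0 − 2·1 = -2  (check: 804·1 + 345·(-2) = 114)
  q = 3: r = 3, s = 0 − 3·1 = -3, t = 1 − 3·(-2) = 7  (check: 804·(-3) + 345·7 = 3)
The row with r = 3 (the gcd) gives the Bezout coefficients s = -3, t = 7.
Result: 804 · (-3) + 345 · (7) = 3.

gcd(804, 345) = 3; s = -3, t = 7 (check: 804·(-3) + 345·7 = 3).


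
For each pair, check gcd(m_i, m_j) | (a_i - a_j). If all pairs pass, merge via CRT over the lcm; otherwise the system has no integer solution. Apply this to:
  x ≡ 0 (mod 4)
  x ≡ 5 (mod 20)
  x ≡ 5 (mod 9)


Moduli 4, 20, 9 are not pairwise coprime, so CRT works modulo lcm(m_i) when all pairwise compatibility conditions hold.
Pairwise compatibility: gcd(m_i, m_j) must divide a_i - a_j for every pair.
Merge one congruence at a time:
  Start: x ≡ 0 (mod 4).
  Combine with x ≡ 5 (mod 20): gcd(4, 20) = 4, and 5 - 0 = 5 is NOT divisible by 4.
    ⇒ system is inconsistent (no integer solution).

No solution (the system is inconsistent).


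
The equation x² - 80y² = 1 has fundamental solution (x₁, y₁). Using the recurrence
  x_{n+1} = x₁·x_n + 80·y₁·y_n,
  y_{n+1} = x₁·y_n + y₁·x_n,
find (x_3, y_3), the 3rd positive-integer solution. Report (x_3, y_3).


Step 1: Find the fundamental solution (x₁, y₁) of x² - 80y² = 1.
  Expand √80 as a continued fraction. a₀ = ⌊√80⌋ = 8; iterate m_{k+1} = d_k·a_k − m_k, d_{k+1} = (80 − m_{k+1}²)/d_k, a_{k+1} = ⌊(a₀ + m_{k+1})/d_{k+1}⌋ (starting m₀ = 0, d₀ = 1), with convergents p_k = a_k·p_{k-1} + p_{k-2}, q_k = a_k·q_{k-1} + q_{k-2} (p₋₁ = 1, q₋₁ = 0):
  k = 0: a₀ = 8; p₀/q₀ = 8/1; p₀² − 80·q₀² = 64 − 80 = -16.
  k = 1: m = 8, d = 16, a = ⌊(8 + 8)/16⌋ = 1; p/q = (1·8 + 1)/(1·1 + 0) = 9/1; p² − 80·q² = 81 − 80 = 1.
  The first convergent with p² − 80·q² = 1 gives the fundamental solution (x₁, y₁) = (9, 1).
Step 2: Apply the recurrence (x_{n+1}, y_{n+1}) = (x₁x_n + 80y₁y_n, x₁y_n + y₁x_n) repeatedly.
  From (x_1, y_1) = (9, 1): x_2 = 9·9 + 80·1·1 = 161; y_2 = 9·1 + 1·9 = 18.
  From (x_2, y_2) = (161, 18): x_3 = 9·161 + 80·1·18 = 2889; y_3 = 9·18 + 1·161 = 323.
Step 3: Verify x_3² - 80·y_3² = 8346321 - 8346320 = 1 (should be 1). ✓

(x_1, y_1) = (9, 1); (x_3, y_3) = (2889, 323).


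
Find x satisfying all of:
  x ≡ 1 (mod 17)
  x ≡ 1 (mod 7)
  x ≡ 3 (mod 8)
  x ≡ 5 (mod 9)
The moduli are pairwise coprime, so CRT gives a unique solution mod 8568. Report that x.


Product of moduli M = 17 · 7 · 8 · 9 = 8568.
Merge one congruence at a time:
  Start: x ≡ 1 (mod 17).
  Combine with x ≡ 1 (mod 7); new modulus lcm = 119.
    Write x = 1 + 17·t and substitute into x ≡ 1 (mod 7): 17·t ≡ 1 − 1 = 0 (mod 7).
    Reduce coefficients mod 7: 3·t ≡ 0 (mod 7).
    The inverse of 3 mod 7 is 5 (since 3·5 = 15 = 2·7 + 1), so t ≡ 5·0 = 0 ≡ 0 (mod 7).
    Then x = 1 + 17·0 = 1, valid modulo lcm(17, 7) = 119: x ≡ 1 (mod 119).
  Combine with x ≡ 3 (mod 8); new modulus lcm = 952.
    Write x = 1 + 119·t and substitute into x ≡ 3 (mod 8): 119·t ≡ 3 − 1 = 2 (mod 8).
    Reduce coefficients mod 8: 7·t ≡ 2 (mod 8).
    The inverse of 7 mod 8 is 7 (since 7·7 = 49 = 6·8 + 1), so t ≡ 7·2 = 14 ≡ 6 (mod 8).
    Then x = 1 + 119·6 = 715, valid modulo lcm(119, 8) = 952: x ≡ 715 (mod 952).
  Combine with x ≡ 5 (mod 9); new modulus lcm = 8568.
    Write x = 715 + 952·t and substitute into x ≡ 5 (mod 9): 952·t ≡ 5 − 715 = -710 (mod 9).
    Reduce coefficients mod 9: 7·t ≡ 1 (mod 9).
    The inverse of 7 mod 9 is 4 (since 7·4 = 28 = 3·9 + 1), so t ≡ 4·1 = 4 ≡ 4 (mod 9).
    Then x = 715 + 952·4 = 4523, valid modulo lcm(952, 9) = 8568: x ≡ 4523 (mod 8568).
Verify against each original: 4523 mod 17 = 1, 4523 mod 7 = 1, 4523 mod 8 = 3, 4523 mod 9 = 5.

x ≡ 4523 (mod 8568).


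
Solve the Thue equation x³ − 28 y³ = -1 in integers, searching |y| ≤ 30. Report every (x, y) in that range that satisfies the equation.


The equation is x³ - 28y³ = -1. For fixed y, x³ = 28·y³ − 1, so a solution requires the RHS to be a perfect cube.
Strategy: iterate y from -30 to 30, compute RHS = 28·y³ − 1, and check whether it is a (positive or negative) perfect cube.
Check small values of y:
  y = 0: RHS = -1 = (-1)³ ⇒ x = -1 works.
  y = 1: RHS = 27 = (3)³ ⇒ x = 3 works.
  y = -1: RHS = -29 is not a perfect cube.
  y = 2: RHS = 223 is not a perfect cube.
  y = -2: RHS = -225 is not a perfect cube.
  y = 3: RHS = 755 is not a perfect cube.
  y = -3: RHS = -757 is not a perfect cube.
Continuing the search up to |y| = 30 finds no further solutions beyond those listed.
Collected solutions: (-1, 0), (3, 1).

Solutions (with |y| ≤ 30): (-1, 0), (3, 1).


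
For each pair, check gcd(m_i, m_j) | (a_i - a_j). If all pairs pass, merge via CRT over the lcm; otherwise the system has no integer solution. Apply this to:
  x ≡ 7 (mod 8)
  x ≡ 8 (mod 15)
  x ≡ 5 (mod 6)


Moduli 8, 15, 6 are not pairwise coprime, so CRT works modulo lcm(m_i) when all pairwise compatibility conditions hold.
Pairwise compatibility: gcd(m_i, m_j) must divide a_i - a_j for every pair.
Merge one congruence at a time:
  Start: x ≡ 7 (mod 8).
  Combine with x ≡ 8 (mod 15): gcd(8, 15) = 1; 8 - 7 = 1, which IS divisible by 1, so compatible.
    Write x = 7 + 8·t and substitute into x ≡ 8 (mod 15): 8·t ≡ 8 − 7 = 1 (mod 15).
    The inverse of 8 mod 15 is 2 (since 8·2 = 16 = 1·15 + 1), so t ≡ 2·1 = 2 ≡ 2 (mod 15).
    Then x = 7 + 8·2 = 23, valid modulo lcm(8, 15) = 120: x ≡ 23 (mod 120).
  Combine with x ≡ 5 (mod 6): gcd(120, 6) = 6; 5 - 23 = -18, which IS divisible by 6, so compatible.
    Write x = 23 + 120·t and substitute into x ≡ 5 (mod 6): 120·t ≡ 5 − 23 = -18 (mod 6).
    Divide the congruence (and modulus) by g = 6: 20·t ≡ -3 (mod 1).
    Modulo 1 every t works; take t = 0.
    Then x = 23 + 120·0 = 23, valid modulo lcm(120, 6) = 120: x ≡ 23 (mod 120).
Verify: 23 mod 8 = 7, 23 mod 15 = 8, 23 mod 6 = 5.

x ≡ 23 (mod 120).


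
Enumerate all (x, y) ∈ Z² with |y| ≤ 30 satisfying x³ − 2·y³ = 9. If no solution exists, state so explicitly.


The equation is x³ - 2y³ = 9. For fixed y, x³ = 2·y³ + 9, so a solution requires the RHS to be a perfect cube.
Strategy: iterate y from -30 to 30, compute RHS = 2·y³ + 9, and check whether it is a (positive or negative) perfect cube.
Check small values of y:
  y = 0: RHS = 9 is not a perfect cube.
  y = 1: RHS = 11 is not a perfect cube.
  y = -1: RHS = 7 is not a perfect cube.
  y = 2: RHS = 25 is not a perfect cube.
  y = -2: RHS = -7 is not a perfect cube.
  y = 3: RHS = 63 is not a perfect cube.
  y = -3: RHS = -45 is not a perfect cube.
Continuing the search up to |y| = 30 finds no solutions either.
No (x, y) in the scanned range satisfies the equation.

No integer solutions with |y| ≤ 30.


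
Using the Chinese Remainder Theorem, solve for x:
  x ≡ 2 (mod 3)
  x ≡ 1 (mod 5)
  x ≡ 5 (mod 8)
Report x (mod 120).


Moduli 3, 5, 8 are pairwise coprime; by CRT there is a unique solution modulo M = 3 · 5 · 8 = 120.
Solve pairwise, accumulating the modulus:
  Start with x ≡ 2 (mod 3).
  Combine with x ≡ 1 (mod 5): since gcd(3, 5) = 1, we get a unique residue mod 15.
    Write x = 2 + 3·t and substitute into x ≡ 1 (mod 5): 3·t ≡ 1 − 2 = -1 (mod 5).
    Reduce coefficients mod 5: 3·t ≡ 4 (mod 5).
    The inverse of 3 mod 5 is 2 (since 3·2 = 6 = 1·5 + 1), so t ≡ 2·4 = 8 ≡ 3 (mod 5).
    Then x = 2 + 3·3 = 11, valid modulo lcm(3, 5) = 15: x ≡ 11 (mod 15).
  Combine with x ≡ 5 (mod 8): since gcd(15, 8) = 1, we get a unique residue mod 120.
    Write x = 11 + 15·t and substitute into x ≡ 5 (mod 8): 15·t ≡ 5 − 11 = -6 (mod 8).
    Reduce coefficients mod 8: 7·t ≡ 2 (mod 8).
    The inverse of 7 mod 8 is 7 (since 7·7 = 49 = 6·8 + 1), so t ≡ 7·2 = 14 ≡ 6 (mod 8).
    Then x = 11 + 15·6 = 101, valid modulo lcm(15, 8) = 120: x ≡ 101 (mod 120).
Verify: 101 mod 3 = 2 ✓, 101 mod 5 = 1 ✓, 101 mod 8 = 5 ✓.

x ≡ 101 (mod 120).


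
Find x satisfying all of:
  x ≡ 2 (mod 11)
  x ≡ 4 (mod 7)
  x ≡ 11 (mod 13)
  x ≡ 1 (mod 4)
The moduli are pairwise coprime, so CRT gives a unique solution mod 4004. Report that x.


Product of moduli M = 11 · 7 · 13 · 4 = 4004.
Merge one congruence at a time:
  Start: x ≡ 2 (mod 11).
  Combine with x ≡ 4 (mod 7); new modulus lcm = 77.
    Write x = 2 + 11·t and substitute into x ≡ 4 (mod 7): 11·t ≡ 4 − 2 = 2 (mod 7).
    Reduce coefficients mod 7: 4·t ≡ 2 (mod 7).
    The inverse of 4 mod 7 is 2 (since 4·2 = 8 = 1·7 + 1), so t ≡ 2·2 = 4 ≡ 4 (mod 7).
    Then x = 2 + 11·4 = 46, valid modulo lcm(11, 7) = 77: x ≡ 46 (mod 77).
  Combine with x ≡ 11 (mod 13); new modulus lcm = 1001.
    Write x = 46 + 77·t and substitute into x ≡ 11 (mod 13): 77·t ≡ 11 − 46 = -35 (mod 13).
    Reduce coefficients mod 13: 12·t ≡ 4 (mod 13).
    The inverse of 12 mod 13 is 12 (since 12·12 = 144 = 11·13 + 1), so t ≡ 12·4 = 48 ≡ 9 (mod 13).
    Then x = 46 + 77·9 = 739, valid modulo lcm(77, 13) = 1001: x ≡ 739 (mod 1001).
  Combine with x ≡ 1 (mod 4); new modulus lcm = 4004.
    Write x = 739 + 1001·t and substitute into x ≡ 1 (mod 4): 1001·t ≡ 1 − 739 = -738 (mod 4).
    Reduce coefficients mod 4: 1·t ≡ 2 (mod 4).
    So t ≡ 2 (mod 4).
    Then x = 739 + 1001·2 = 2741, valid modulo lcm(1001, 4) = 4004: x ≡ 2741 (mod 4004).
Verify against each original: 2741 mod 11 = 2, 2741 mod 7 = 4, 2741 mod 13 = 11, 2741 mod 4 = 1.

x ≡ 2741 (mod 4004).
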